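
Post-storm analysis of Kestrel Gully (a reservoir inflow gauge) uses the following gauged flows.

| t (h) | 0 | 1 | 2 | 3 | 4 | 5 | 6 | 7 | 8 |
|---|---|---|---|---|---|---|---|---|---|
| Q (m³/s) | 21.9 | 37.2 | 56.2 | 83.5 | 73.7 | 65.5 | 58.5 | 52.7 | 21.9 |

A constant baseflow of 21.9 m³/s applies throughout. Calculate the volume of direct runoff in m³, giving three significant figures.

Direct-runoff ordinates (Q − Q_b): 0.0, 15.3, 34.3, 61.6, 51.8, 43.6, 36.6, 30.8, 0.0 m³/s.
ΣQ_DR = 274.0 m³/s.
With Δt = 1 h = 3600 s, V = ΣQ_DR · Δt = 274.0 × 3600 = 9.86 × 10^5 m³.

V ≈ 9.86 × 10^5 m³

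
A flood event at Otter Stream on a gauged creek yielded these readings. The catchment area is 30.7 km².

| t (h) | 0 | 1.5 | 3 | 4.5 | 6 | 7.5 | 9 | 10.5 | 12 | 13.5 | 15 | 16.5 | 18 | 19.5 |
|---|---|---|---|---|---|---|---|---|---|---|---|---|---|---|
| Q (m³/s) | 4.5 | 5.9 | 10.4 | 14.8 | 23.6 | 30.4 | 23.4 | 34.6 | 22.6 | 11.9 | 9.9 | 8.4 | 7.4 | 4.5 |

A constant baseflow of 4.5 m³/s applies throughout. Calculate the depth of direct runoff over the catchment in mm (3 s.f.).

d ≈ 26.3 mm

Direct runoff: 0.0, 1.4, 5.9, 10.3, 19.1, 25.9, 18.9, 30.1, 18.1, 7.4, 5.4, 3.9, 2.9, 0.0 m³/s; ΣQ_DR = 149.3 m³/s.
V = ΣQ_DR · Δt = 149.3 × 5400 s = 8.062 × 10^5 m³.
Over A = 30.7 km², depth = V / A = 26.3 mm.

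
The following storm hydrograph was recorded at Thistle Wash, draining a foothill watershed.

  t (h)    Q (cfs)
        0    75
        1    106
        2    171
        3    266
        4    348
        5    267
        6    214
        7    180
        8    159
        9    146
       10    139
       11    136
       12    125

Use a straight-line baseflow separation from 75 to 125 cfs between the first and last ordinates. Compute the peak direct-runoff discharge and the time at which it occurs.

Q_p = 256.33 cfs at t = 4 h

Subtracting baseflow gives direct-runoff ordinates: 0.00, 26.83, 87.67, 178.50, 256.33, 171.17, 114.00, 75.83, 50.67, 33.50, 22.33, 15.17, 0.00 cfs.
The maximum is 256.33 cfs, occurring at the reading for t = 4 h.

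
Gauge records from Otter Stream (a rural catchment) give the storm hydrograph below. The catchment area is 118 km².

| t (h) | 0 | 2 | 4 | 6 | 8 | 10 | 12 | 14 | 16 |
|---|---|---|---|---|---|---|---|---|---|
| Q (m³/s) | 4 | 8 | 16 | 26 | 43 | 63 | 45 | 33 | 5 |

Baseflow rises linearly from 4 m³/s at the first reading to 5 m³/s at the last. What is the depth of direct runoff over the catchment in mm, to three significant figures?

d ≈ 12.4 mm

Direct runoff: 0.00, 3.88, 11.75, 21.62, 38.50, 58.38, 40.25, 28.12, 0.00 m³/s; ΣQ_DR = 202.5 m³/s.
V = ΣQ_DR · Δt = 202.5 × 7200 s = 1.458 × 10^6 m³.
Over A = 118 km², depth = V / A = 12.4 mm.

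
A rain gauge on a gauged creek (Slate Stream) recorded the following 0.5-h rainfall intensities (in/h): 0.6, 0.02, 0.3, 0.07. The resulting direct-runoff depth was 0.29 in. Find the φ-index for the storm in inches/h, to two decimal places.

φ ≈ 0.16 in/h

Only the 2 blocks with intensity above φ contribute runoff: 0.6, 0.3 in/h.
Σ(I−φ)·Δt = d  ⇒  (0.6+0.3 − 2φ)·0.5 = 0.29
φ = (0.9000 − 0.29/0.5) / 2 = 0.16 in/h.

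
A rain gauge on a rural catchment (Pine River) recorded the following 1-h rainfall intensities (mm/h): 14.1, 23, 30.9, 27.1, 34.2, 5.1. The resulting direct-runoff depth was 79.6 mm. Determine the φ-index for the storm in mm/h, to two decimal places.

Only the 5 blocks with intensity above φ contribute runoff: 14.1, 23, 30.9, 27.1, 34.2 mm/h.
Σ(I−φ)·Δt = d  ⇒  (14.1+23+30.9+27.1+34.2 − 5φ)·1 = 79.6
φ = (129.3 − 79.6/1) / 5 = 9.94 mm/h.

φ ≈ 9.94 mm/h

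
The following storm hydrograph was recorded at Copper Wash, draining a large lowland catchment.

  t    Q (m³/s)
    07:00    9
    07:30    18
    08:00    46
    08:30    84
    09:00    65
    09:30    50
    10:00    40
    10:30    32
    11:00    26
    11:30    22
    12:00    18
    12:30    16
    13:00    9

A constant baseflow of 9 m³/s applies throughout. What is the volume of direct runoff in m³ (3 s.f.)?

Direct-runoff ordinates (Q − Q_b): 0.0, 9.0, 37.0, 75.0, 56.0, 41.0, 31.0, 23.0, 17.0, 13.0, 9.0, 7.0, 0.0 m³/s.
ΣQ_DR = 318.0 m³/s.
With Δt = 0.5 h = 1800 s, V = ΣQ_DR · Δt = 318.0 × 1800 = 5.72 × 10^5 m³.

V ≈ 5.72 × 10^5 m³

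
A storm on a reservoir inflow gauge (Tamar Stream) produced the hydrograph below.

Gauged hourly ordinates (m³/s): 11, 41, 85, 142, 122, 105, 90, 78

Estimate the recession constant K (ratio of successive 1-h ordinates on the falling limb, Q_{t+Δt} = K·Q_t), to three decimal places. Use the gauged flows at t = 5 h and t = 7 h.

K ≈ 0.862

Using the recession-limb readings at t = 5 h and t = 7 h: Q falls from 105 to 78 m³/s over 2 intervals.
K = (Q₂/Q₁)^(1/2) = (78/105)^(1/2) = 0.862.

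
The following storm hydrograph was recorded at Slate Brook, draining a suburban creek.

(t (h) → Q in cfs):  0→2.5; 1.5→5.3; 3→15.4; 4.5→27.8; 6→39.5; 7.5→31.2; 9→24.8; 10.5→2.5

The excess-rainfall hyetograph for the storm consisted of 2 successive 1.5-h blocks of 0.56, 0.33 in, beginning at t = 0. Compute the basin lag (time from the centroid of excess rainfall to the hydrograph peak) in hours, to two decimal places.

Centroid of excess rainfall: t_c = Σ P_i·t̄_i / ΣP_i = 1.3062 h (block centres at 0.75, 2.25 h).
Hydrograph peak occurs at t = 6 h, so basin lag t_L = 6 − 1.3062 = 4.69 h.

t_L ≈ 4.69 h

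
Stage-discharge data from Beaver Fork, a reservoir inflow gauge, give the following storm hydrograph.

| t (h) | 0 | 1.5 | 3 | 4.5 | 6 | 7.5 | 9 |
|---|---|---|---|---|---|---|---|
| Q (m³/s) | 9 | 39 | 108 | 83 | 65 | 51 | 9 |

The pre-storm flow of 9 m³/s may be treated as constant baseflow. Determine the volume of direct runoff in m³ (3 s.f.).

Direct-runoff ordinates (Q − Q_b): 0.0, 30.0, 99.0, 74.0, 56.0, 42.0, 0.0 m³/s.
ΣQ_DR = 301.0 m³/s.
With Δt = 1.5 h = 5400 s, V = ΣQ_DR · Δt = 301.0 × 5400 = 1.63 × 10^6 m³.

V ≈ 1.63 × 10^6 m³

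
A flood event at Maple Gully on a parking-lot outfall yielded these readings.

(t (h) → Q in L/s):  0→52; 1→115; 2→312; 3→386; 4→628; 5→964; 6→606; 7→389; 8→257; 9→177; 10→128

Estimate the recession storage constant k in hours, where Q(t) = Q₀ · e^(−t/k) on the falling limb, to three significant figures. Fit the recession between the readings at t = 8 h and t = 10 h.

On the falling limb, Q drops from 257 to 128 L/s between t = 8 h and t = 10 h (Δt = 2 h).
k = −Δt / ln(Q₂/Q₁) = −2 / ln(128/257) = 2.87 h.

k ≈ 2.87 h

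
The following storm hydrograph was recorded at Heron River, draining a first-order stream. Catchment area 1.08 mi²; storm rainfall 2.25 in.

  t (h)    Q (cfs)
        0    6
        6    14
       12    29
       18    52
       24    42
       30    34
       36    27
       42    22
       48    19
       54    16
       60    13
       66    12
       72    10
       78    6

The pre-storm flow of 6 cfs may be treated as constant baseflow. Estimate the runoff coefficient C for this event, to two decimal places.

ΣQ_DR = 218.0 cfs; V = ΣQ_DR·Δt = 4.709 × 10^6 ft³.
Runoff depth d = V / A = 1.877 in.
C = d / P = 1.877 / 2.25 = 0.83.

C ≈ 0.83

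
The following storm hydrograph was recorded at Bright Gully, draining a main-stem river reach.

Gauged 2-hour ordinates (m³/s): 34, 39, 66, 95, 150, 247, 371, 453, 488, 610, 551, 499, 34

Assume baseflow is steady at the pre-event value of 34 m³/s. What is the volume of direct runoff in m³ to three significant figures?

Direct-runoff ordinates (Q − Q_b): 0.0, 5.0, 32.0, 61.0, 116.0, 213.0, 337.0, 419.0, 454.0, 576.0, 517.0, 465.0, 0.0 m³/s.
ΣQ_DR = 3195 m³/s.
With Δt = 2 h = 7200 s, V = ΣQ_DR · Δt = 3195 × 7200 = 2.30 × 10^7 m³.

V ≈ 2.30 × 10^7 m³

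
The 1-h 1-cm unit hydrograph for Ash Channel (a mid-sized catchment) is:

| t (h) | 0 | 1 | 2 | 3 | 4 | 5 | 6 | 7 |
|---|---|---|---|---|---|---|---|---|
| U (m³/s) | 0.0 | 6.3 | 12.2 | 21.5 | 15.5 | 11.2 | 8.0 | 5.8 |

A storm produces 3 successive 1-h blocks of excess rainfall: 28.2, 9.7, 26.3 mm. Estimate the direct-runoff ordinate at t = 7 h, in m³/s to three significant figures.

Q ≈ 53.6 m³/s

By discrete convolution, Q_j = Σ (P_i / 10 mm) · U_{j−i}.
At t = 7 h (j=7): Q = (28.2/10)·5.8 + (9.7/10)·8.0 + (26.3/10)·11.2 = 53.6 m³/s.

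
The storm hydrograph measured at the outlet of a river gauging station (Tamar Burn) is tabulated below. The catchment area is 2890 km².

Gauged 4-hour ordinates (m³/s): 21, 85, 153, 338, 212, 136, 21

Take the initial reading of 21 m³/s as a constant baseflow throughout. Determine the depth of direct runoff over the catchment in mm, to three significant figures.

Direct runoff: 0.0, 64.0, 132.0, 317.0, 191.0, 115.0, 0.0 m³/s; ΣQ_DR = 819.0 m³/s.
V = ΣQ_DR · Δt = 819.0 × 14400 s = 1.179 × 10^7 m³.
Over A = 2890 km², depth = V / A = 4.08 mm.

d ≈ 4.08 mm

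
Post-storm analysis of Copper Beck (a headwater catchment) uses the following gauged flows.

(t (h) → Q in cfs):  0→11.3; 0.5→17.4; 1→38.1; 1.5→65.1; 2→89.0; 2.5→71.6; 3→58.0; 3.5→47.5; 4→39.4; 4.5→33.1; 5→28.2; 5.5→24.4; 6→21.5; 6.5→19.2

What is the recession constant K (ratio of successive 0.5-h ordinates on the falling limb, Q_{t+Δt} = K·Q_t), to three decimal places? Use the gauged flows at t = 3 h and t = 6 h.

Using the recession-limb readings at t = 3 h and t = 6 h: Q falls from 58.0 to 21.5 cfs over 6 intervals.
K = (Q₂/Q₁)^(1/6) = (21.5/58.0)^(1/6) = 0.848.

K ≈ 0.848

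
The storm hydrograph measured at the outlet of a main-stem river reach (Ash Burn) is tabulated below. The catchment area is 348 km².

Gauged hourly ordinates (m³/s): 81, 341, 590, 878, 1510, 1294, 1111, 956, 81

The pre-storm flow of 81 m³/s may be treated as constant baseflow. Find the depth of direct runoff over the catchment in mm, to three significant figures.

Direct runoff: 0.0, 260.0, 509.0, 797.0, 1429.0, 1213.0, 1030.0, 875.0, 0.0 m³/s; ΣQ_DR = 6113 m³/s.
V = ΣQ_DR · Δt = 6113 × 3600 s = 2.201 × 10^7 m³.
Over A = 348 km², depth = V / A = 63.2 mm.

d ≈ 63.2 mm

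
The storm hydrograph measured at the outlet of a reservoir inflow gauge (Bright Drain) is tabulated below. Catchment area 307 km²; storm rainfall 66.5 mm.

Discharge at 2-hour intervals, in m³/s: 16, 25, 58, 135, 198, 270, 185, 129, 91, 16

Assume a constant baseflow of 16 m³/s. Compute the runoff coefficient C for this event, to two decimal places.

ΣQ_DR = 963.0 m³/s; V = ΣQ_DR·Δt = 6.934 × 10^6 m³.
Runoff depth d = V / A = 22.59 mm.
C = d / P = 22.59 / 66.5 = 0.34.

C ≈ 0.34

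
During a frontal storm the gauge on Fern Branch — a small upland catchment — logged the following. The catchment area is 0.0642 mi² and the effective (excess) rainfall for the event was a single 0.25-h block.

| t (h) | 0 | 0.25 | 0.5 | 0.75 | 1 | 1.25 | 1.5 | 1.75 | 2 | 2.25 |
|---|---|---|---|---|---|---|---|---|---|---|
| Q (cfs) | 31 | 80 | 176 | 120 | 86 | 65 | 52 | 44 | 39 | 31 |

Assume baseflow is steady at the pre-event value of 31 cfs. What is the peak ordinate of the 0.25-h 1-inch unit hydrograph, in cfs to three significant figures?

Direct runoff: 0.0, 49.0, 145.0, 89.0, 55.0, 34.0, 21.0, 13.0, 8.0, 0.0 cfs; ΣQ_DR = 414.0 cfs, peak = 145.0 cfs.
Runoff depth d = ΣQ_DR·Δt / A = 414.0 × 900 / (0.0642 mi²) = 2.498 in.
The 1-inch UH is the DRH scaled by (1 in)/d, so U_p = 145.0 × 1/2.498 = 58.0 cfs.

U_p ≈ 58.0 cfs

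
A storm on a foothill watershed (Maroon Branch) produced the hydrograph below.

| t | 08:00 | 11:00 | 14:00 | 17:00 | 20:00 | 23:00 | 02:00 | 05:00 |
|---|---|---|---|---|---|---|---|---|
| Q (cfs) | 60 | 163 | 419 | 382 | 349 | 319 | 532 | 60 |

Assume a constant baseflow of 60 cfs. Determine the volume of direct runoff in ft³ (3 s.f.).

Direct-runoff ordinates (Q − Q_b): 0.0, 103.0, 359.0, 322.0, 289.0, 259.0, 472.0, 0.0 cfs.
ΣQ_DR = 1804 cfs.
With Δt = 3 h = 10800 s, V = ΣQ_DR · Δt = 1804 × 10800 = 1.95 × 10^7 ft³.

V ≈ 1.95 × 10^7 ft³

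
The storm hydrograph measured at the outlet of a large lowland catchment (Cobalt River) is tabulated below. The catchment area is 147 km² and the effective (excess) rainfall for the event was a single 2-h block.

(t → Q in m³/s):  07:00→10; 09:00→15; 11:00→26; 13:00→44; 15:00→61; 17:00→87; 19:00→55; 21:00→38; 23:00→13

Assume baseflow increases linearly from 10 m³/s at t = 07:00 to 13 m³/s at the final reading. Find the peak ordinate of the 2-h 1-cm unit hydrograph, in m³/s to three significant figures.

U_p ≈ 62.5 m³/s

Direct runoff: 0.00, 4.62, 15.25, 32.88, 49.50, 75.12, 42.75, 25.38, 0.00 m³/s; ΣQ_DR = 245.5 m³/s, peak = 75.12 m³/s.
Runoff depth d = ΣQ_DR·Δt / A = 245.5 × 7200 / (147 km²) = 12.02 mm.
The 1-cm UH is the DRH scaled by (10 mm)/d, so U_p = 75.12 × 10/12.02 = 62.5 m³/s.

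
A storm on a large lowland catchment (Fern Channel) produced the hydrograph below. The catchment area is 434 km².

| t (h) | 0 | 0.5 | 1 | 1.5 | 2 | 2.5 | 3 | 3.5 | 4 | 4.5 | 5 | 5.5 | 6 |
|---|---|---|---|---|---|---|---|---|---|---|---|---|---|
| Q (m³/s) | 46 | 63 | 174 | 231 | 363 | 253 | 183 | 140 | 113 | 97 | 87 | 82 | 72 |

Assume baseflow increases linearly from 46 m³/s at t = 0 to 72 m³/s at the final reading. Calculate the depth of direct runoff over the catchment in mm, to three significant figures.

Direct runoff: 0.00, 14.83, 123.67, 178.50, 308.33, 196.17, 124.00, 78.83, 49.67, 31.50, 19.33, 12.17, 0.00 m³/s; ΣQ_DR = 1137 m³/s.
V = ΣQ_DR · Δt = 1137 × 1800 s = 2.047 × 10^6 m³.
Over A = 434 km², depth = V / A = 4.72 mm.

d ≈ 4.72 mm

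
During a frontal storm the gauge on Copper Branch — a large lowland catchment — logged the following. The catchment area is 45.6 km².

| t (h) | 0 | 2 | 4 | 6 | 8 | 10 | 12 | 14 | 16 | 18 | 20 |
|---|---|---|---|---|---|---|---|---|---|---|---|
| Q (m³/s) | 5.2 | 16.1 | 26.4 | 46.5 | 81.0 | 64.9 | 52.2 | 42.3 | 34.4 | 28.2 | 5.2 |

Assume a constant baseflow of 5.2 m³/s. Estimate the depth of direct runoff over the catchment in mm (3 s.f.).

Direct runoff: 0.0, 10.9, 21.2, 41.3, 75.8, 59.7, 47.0, 37.1, 29.2, 23.0, 0.0 m³/s; ΣQ_DR = 345.2 m³/s.
V = ΣQ_DR · Δt = 345.2 × 7200 s = 2.485 × 10^6 m³.
Over A = 45.6 km², depth = V / A = 54.5 mm.

d ≈ 54.5 mm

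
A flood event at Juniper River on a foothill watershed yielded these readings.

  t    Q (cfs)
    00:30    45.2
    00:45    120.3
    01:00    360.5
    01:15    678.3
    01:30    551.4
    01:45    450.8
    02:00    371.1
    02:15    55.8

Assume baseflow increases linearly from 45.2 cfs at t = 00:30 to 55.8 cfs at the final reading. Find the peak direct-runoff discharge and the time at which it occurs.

Subtracting baseflow gives direct-runoff ordinates: 0.00, 73.59, 312.27, 628.56, 500.14, 398.03, 316.81, 0.00 cfs.
The maximum is 628.56 cfs, occurring at the reading for t = 01:15.

Q_p = 628.56 cfs at t = 01:15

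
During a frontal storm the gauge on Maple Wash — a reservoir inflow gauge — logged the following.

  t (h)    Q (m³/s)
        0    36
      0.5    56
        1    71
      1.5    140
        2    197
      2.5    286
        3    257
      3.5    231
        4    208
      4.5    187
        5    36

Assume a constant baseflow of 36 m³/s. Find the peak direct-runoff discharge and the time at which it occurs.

Q_p = 250.0 m³/s at t = 2.5 h

Subtracting baseflow gives direct-runoff ordinates: 0.0, 20.0, 35.0, 104.0, 161.0, 250.0, 221.0, 195.0, 172.0, 151.0, 0.0 m³/s.
The maximum is 250.0 m³/s, occurring at the reading for t = 2.5 h.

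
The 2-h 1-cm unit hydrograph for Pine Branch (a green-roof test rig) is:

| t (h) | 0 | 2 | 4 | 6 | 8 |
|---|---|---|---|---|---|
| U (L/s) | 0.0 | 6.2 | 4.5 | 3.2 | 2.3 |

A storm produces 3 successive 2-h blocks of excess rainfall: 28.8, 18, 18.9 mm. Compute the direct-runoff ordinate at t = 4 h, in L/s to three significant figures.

Q ≈ 24.1 L/s

By discrete convolution, Q_j = Σ (P_i / 10 mm) · U_{j−i}.
At t = 4 h (j=2): Q = (28.8/10)·4.5 + (18/10)·6.2 + (18.9/10)·0.0 = 24.1 L/s.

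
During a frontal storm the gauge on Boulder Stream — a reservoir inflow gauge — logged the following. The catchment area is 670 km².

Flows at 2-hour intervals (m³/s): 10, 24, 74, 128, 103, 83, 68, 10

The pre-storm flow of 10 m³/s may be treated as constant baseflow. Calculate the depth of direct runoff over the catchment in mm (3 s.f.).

Direct runoff: 0.0, 14.0, 64.0, 118.0, 93.0, 73.0, 58.0, 0.0 m³/s; ΣQ_DR = 420.0 m³/s.
V = ΣQ_DR · Δt = 420.0 × 7200 s = 3.024 × 10^6 m³.
Over A = 670 km², depth = V / A = 4.51 mm.

d ≈ 4.51 mm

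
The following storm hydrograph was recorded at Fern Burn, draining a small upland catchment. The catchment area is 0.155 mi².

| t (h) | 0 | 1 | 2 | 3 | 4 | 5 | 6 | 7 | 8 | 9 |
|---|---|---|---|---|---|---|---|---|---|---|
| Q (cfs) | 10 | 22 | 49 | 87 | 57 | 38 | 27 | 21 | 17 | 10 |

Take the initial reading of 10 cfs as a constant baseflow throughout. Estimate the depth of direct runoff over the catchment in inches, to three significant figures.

d ≈ 2.38 in

Direct runoff: 0.0, 12.0, 39.0, 77.0, 47.0, 28.0, 17.0, 11.0, 7.0, 0.0 cfs; ΣQ_DR = 238.0 cfs.
V = ΣQ_DR · Δt = 238.0 × 3600 s = 8.568 × 10^5 ft³.
Over A = 0.155 mi², depth = V / A = 2.38 in.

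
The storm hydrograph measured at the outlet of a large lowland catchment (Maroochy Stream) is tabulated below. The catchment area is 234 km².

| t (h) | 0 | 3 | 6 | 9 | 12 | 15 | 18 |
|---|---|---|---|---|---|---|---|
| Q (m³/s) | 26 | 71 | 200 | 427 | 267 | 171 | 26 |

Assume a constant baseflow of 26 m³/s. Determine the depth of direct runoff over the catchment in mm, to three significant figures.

Direct runoff: 0.0, 45.0, 174.0, 401.0, 241.0, 145.0, 0.0 m³/s; ΣQ_DR = 1006 m³/s.
V = ΣQ_DR · Δt = 1006 × 10800 s = 1.086 × 10^7 m³.
Over A = 234 km², depth = V / A = 46.4 mm.

d ≈ 46.4 mm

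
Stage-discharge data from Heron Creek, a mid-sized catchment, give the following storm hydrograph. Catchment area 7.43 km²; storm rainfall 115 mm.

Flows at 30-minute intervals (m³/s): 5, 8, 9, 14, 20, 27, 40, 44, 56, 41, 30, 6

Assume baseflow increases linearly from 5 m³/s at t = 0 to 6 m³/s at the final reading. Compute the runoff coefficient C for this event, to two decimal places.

ΣQ_DR = 234.0 m³/s; V = ΣQ_DR·Δt = 4.212 × 10^5 m³.
Runoff depth d = V / A = 56.69 mm.
C = d / P = 56.69 / 115 = 0.49.

C ≈ 0.49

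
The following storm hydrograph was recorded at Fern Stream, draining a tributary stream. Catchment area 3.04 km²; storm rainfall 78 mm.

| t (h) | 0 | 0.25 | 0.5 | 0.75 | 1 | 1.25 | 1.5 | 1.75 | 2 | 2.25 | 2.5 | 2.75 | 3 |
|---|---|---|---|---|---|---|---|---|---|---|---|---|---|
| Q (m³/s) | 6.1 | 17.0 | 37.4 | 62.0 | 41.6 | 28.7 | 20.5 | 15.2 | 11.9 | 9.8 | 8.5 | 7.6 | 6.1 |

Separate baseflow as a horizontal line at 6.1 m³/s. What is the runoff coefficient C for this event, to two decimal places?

C ≈ 0.73

ΣQ_DR = 193.1 m³/s; V = ΣQ_DR·Δt = 1.738 × 10^5 m³.
Runoff depth d = V / A = 57.17 mm.
C = d / P = 57.17 / 78 = 0.73.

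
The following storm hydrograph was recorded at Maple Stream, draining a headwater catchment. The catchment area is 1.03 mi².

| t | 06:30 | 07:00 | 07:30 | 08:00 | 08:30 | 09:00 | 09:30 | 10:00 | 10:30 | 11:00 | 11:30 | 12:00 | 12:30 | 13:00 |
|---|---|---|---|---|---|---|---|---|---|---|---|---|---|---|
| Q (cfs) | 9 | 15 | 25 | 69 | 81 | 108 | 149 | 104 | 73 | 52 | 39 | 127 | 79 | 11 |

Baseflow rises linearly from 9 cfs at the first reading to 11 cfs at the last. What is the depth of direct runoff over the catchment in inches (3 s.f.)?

d ≈ 0.603 in

Direct runoff: 0.00, 5.85, 15.69, 59.54, 71.38, 98.23, 139.08, 93.92, 62.77, 41.62, 28.46, 116.31, 68.15, 0.00 cfs; ΣQ_DR = 801.0 cfs.
V = ΣQ_DR · Δt = 801.0 × 1800 s = 1.442 × 10^6 ft³.
Over A = 1.03 mi², depth = V / A = 0.603 in.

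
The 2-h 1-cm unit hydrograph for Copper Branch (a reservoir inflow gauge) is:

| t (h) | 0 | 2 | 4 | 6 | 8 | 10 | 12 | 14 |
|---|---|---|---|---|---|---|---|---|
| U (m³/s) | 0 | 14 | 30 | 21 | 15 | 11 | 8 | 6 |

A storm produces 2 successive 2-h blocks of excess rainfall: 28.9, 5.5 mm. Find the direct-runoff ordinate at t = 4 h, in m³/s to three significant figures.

Q ≈ 94.4 m³/s

By discrete convolution, Q_j = Σ (P_i / 10 mm) · U_{j−i}.
At t = 4 h (j=2): Q = (28.9/10)·30 + (5.5/10)·14 = 94.4 m³/s.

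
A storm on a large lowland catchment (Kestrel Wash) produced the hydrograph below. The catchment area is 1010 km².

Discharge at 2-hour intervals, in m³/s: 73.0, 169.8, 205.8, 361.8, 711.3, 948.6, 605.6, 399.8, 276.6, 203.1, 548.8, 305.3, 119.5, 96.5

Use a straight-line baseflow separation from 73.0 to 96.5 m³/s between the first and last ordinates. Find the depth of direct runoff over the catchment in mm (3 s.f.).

d ≈ 27.4 mm

Direct runoff: 0.00, 94.99, 129.18, 283.38, 631.07, 866.56, 521.75, 314.15, 189.14, 113.83, 457.72, 212.42, 24.81, 0.00 m³/s; ΣQ_DR = 3839 m³/s.
V = ΣQ_DR · Δt = 3839 × 7200 s = 2.764 × 10^7 m³.
Over A = 1010 km², depth = V / A = 27.4 mm.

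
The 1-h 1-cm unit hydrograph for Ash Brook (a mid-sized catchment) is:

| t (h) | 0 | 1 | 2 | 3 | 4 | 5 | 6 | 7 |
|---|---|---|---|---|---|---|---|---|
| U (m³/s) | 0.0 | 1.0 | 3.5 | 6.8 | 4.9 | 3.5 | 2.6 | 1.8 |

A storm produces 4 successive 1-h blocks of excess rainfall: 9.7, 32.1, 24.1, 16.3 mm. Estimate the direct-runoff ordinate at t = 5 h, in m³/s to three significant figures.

Q ≈ 41.2 m³/s

By discrete convolution, Q_j = Σ (P_i / 10 mm) · U_{j−i}.
At t = 5 h (j=5): Q = (9.7/10)·3.5 + (32.1/10)·4.9 + (24.1/10)·6.8 + (16.3/10)·3.5 = 41.2 m³/s.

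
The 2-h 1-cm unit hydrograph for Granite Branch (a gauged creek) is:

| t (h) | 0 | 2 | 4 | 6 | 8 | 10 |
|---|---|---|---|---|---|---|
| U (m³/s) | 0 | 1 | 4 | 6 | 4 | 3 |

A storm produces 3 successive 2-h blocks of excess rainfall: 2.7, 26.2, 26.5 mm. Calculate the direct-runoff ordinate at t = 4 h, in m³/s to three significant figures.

By discrete convolution, Q_j = Σ (P_i / 10 mm) · U_{j−i}.
At t = 4 h (j=2): Q = (2.7/10)·4 + (26.2/10)·1 + (26.5/10)·0 = 3.70 m³/s.

Q ≈ 3.70 m³/s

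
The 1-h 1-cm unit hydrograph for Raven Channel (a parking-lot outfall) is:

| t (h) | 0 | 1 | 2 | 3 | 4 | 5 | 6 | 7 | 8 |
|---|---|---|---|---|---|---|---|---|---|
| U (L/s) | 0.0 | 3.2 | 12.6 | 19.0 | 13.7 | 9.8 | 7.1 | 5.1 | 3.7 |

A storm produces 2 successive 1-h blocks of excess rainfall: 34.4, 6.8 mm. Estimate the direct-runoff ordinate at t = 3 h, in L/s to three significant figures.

Q ≈ 73.9 L/s

By discrete convolution, Q_j = Σ (P_i / 10 mm) · U_{j−i}.
At t = 3 h (j=3): Q = (34.4/10)·19.0 + (6.8/10)·12.6 = 73.9 L/s.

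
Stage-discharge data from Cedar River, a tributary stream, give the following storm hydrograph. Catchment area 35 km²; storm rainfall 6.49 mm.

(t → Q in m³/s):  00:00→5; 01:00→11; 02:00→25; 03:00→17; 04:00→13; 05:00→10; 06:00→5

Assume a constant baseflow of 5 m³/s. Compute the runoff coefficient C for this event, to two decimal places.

ΣQ_DR = 51.00 m³/s; V = ΣQ_DR·Δt = 1.836 × 10^5 m³.
Runoff depth d = V / A = 5.246 mm.
C = d / P = 5.246 / 6.49 = 0.81.

C ≈ 0.81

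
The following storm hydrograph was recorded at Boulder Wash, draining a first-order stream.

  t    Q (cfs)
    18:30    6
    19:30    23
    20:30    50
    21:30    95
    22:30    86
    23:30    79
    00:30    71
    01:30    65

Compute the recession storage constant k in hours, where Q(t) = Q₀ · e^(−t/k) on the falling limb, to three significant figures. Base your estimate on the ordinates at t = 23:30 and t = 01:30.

On the falling limb, Q drops from 79 to 65 cfs between t = 23:30 and t = 01:30 (Δt = 2 h).
k = −Δt / ln(Q₂/Q₁) = −2 / ln(65/79) = 10.3 h.

k ≈ 10.3 h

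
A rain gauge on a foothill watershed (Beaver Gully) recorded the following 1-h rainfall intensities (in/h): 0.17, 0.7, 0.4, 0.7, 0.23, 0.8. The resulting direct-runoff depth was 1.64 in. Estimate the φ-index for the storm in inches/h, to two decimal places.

Only the 4 blocks with intensity above φ contribute runoff: 0.7, 0.4, 0.7, 0.8 in/h.
Σ(I−φ)·Δt = d  ⇒  (0.7+0.4+0.7+0.8 − 4φ)·1 = 1.64
φ = (2.600 − 1.64/1) / 4 = 0.24 in/h.

φ ≈ 0.24 in/h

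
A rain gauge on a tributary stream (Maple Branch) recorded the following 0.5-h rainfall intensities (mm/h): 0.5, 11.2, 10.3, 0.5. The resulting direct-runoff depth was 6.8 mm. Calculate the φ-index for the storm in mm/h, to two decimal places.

φ ≈ 3.95 mm/h

Only the 2 blocks with intensity above φ contribute runoff: 11.2, 10.3 mm/h.
Σ(I−φ)·Δt = d  ⇒  (11.2+10.3 − 2φ)·0.5 = 6.8
φ = (21.50 − 6.8/0.5) / 2 = 3.95 mm/h.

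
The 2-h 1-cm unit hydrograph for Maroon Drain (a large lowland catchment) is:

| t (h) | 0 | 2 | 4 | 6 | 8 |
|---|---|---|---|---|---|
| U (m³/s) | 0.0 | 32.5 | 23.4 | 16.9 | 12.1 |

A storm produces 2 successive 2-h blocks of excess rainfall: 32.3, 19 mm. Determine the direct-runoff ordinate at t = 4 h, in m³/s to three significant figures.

Q ≈ 137 m³/s

By discrete convolution, Q_j = Σ (P_i / 10 mm) · U_{j−i}.
At t = 4 h (j=2): Q = (32.3/10)·23.4 + (19/10)·32.5 = 137 m³/s.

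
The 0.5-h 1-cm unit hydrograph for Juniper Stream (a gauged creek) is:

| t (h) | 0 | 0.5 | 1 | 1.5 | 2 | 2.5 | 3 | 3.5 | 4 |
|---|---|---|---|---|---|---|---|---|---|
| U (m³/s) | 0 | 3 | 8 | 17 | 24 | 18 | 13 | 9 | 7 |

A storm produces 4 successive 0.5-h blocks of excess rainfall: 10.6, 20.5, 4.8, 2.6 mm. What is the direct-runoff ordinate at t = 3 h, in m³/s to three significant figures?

Q ≈ 66.6 m³/s

By discrete convolution, Q_j = Σ (P_i / 10 mm) · U_{j−i}.
At t = 3 h (j=6): Q = (10.6/10)·13 + (20.5/10)·18 + (4.8/10)·24 + (2.6/10)·17 = 66.6 m³/s.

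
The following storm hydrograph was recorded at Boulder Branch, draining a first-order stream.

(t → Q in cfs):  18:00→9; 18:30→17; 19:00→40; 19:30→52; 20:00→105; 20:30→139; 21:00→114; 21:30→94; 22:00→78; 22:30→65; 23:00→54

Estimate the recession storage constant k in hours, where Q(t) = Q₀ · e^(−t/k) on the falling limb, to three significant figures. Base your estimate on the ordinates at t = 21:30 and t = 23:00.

On the falling limb, Q drops from 94 to 54 cfs between t = 21:30 and t = 23:00 (Δt = 1.5 h).
k = −Δt / ln(Q₂/Q₁) = −1.5 / ln(54/94) = 2.71 h.

k ≈ 2.71 h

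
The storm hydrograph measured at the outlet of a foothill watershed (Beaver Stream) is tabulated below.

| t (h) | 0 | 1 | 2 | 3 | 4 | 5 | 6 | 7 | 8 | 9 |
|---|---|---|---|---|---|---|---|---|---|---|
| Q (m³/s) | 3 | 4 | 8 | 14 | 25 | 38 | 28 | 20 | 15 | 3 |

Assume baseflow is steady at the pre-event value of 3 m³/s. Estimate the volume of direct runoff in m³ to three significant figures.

V ≈ 4.61 × 10^5 m³

Direct-runoff ordinates (Q − Q_b): 0.0, 1.0, 5.0, 11.0, 22.0, 35.0, 25.0, 17.0, 12.0, 0.0 m³/s.
ΣQ_DR = 128.0 m³/s.
With Δt = 1 h = 3600 s, V = ΣQ_DR · Δt = 128.0 × 3600 = 4.61 × 10^5 m³.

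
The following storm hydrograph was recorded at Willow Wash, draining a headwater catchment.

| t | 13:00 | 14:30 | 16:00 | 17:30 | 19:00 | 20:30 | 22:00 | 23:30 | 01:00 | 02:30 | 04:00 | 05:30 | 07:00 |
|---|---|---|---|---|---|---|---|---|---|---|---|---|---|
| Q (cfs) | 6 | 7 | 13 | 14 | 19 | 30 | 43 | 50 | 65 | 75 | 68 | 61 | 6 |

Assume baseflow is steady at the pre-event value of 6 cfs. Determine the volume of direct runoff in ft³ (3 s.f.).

Direct-runoff ordinates (Q − Q_b): 0.0, 1.0, 7.0, 8.0, 13.0, 24.0, 37.0, 44.0, 59.0, 69.0, 62.0, 55.0, 0.0 cfs.
ΣQ_DR = 379.0 cfs.
With Δt = 1.5 h = 5400 s, V = ΣQ_DR · Δt = 379.0 × 5400 = 2.05 × 10^6 ft³.

V ≈ 2.05 × 10^6 ft³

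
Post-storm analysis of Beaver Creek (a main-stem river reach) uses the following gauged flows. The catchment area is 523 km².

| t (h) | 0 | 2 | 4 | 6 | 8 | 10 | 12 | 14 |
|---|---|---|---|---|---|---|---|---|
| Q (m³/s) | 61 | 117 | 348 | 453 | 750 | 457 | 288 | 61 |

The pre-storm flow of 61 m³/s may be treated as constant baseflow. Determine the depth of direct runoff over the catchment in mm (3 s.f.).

Direct runoff: 0.0, 56.0, 287.0, 392.0, 689.0, 396.0, 227.0, 0.0 m³/s; ΣQ_DR = 2047 m³/s.
V = ΣQ_DR · Δt = 2047 × 7200 s = 1.474 × 10^7 m³.
Over A = 523 km², depth = V / A = 28.2 mm.

d ≈ 28.2 mm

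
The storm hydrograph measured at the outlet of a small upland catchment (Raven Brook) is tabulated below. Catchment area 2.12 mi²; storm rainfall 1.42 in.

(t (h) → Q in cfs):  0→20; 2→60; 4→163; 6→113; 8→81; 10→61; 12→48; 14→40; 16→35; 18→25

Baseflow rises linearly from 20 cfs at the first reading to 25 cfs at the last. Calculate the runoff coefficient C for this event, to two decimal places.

C ≈ 0.43

ΣQ_DR = 421.0 cfs; V = ΣQ_DR·Δt = 3.031 × 10^6 ft³.
Runoff depth d = V / A = 0.6154 in.
C = d / P = 0.6154 / 1.42 = 0.43.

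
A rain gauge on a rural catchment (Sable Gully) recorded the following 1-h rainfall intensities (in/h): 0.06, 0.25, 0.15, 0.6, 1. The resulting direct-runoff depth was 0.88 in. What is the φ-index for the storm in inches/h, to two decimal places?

φ ≈ 0.36 in/h

Only the 2 blocks with intensity above φ contribute runoff: 0.6, 1 in/h.
Σ(I−φ)·Δt = d  ⇒  (0.6+1 − 2φ)·1 = 0.88
φ = (1.600 − 0.88/1) / 2 = 0.36 in/h.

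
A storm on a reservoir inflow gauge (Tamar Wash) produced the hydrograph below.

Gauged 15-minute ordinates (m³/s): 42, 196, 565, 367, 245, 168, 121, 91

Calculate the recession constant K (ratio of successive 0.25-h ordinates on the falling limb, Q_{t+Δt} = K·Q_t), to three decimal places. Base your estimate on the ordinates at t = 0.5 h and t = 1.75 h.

Using the recession-limb readings at t = 0.5 h and t = 1.75 h: Q falls from 565 to 91 m³/s over 5 intervals.
K = (Q₂/Q₁)^(1/5) = (91/565)^(1/5) = 0.694.

K ≈ 0.694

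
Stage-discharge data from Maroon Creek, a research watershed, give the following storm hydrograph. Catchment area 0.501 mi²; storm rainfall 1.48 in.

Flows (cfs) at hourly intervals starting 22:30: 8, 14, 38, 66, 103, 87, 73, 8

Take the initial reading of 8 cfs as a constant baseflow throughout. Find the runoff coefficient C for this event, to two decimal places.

C ≈ 0.70

ΣQ_DR = 333.0 cfs; V = ΣQ_DR·Δt = 1.199 × 10^6 ft³.
Runoff depth d = V / A = 1.030 in.
C = d / P = 1.030 / 1.48 = 0.70.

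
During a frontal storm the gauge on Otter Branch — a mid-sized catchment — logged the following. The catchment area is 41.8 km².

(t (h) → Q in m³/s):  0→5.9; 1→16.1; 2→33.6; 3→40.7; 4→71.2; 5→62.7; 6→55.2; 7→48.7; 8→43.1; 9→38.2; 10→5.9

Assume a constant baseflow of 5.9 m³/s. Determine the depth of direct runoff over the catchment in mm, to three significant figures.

d ≈ 30.7 mm

Direct runoff: 0.0, 10.2, 27.7, 34.8, 65.3, 56.8, 49.3, 42.8, 37.2, 32.3, 0.0 m³/s; ΣQ_DR = 356.4 m³/s.
V = ΣQ_DR · Δt = 356.4 × 3600 s = 1.283 × 10^6 m³.
Over A = 41.8 km², depth = V / A = 30.7 mm.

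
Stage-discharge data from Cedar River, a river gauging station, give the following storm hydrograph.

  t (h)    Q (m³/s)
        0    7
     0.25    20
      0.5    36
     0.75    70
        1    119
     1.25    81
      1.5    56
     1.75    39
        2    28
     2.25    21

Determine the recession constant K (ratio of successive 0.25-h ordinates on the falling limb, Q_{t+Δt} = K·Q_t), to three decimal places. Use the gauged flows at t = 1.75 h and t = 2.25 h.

K ≈ 0.734

Using the recession-limb readings at t = 1.75 h and t = 2.25 h: Q falls from 39 to 21 m³/s over 2 intervals.
K = (Q₂/Q₁)^(1/2) = (21/39)^(1/2) = 0.734.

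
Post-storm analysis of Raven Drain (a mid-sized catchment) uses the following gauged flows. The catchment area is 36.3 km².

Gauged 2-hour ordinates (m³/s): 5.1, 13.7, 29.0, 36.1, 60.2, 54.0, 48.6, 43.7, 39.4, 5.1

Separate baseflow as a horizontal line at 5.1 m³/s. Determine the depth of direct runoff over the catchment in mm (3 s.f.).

d ≈ 56.3 mm

Direct runoff: 0.0, 8.6, 23.9, 31.0, 55.1, 48.9, 43.5, 38.6, 34.3, 0.0 m³/s; ΣQ_DR = 283.9 m³/s.
V = ΣQ_DR · Δt = 283.9 × 7200 s = 2.044 × 10^6 m³.
Over A = 36.3 km², depth = V / A = 56.3 mm.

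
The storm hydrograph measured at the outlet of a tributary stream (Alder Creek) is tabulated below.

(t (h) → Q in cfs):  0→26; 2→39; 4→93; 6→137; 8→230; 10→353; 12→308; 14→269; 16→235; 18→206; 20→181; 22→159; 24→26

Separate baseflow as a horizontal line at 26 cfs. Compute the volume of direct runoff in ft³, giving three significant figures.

V ≈ 1.39 × 10^7 ft³

Direct-runoff ordinates (Q − Q_b): 0.0, 13.0, 67.0, 111.0, 204.0, 327.0, 282.0, 243.0, 209.0, 180.0, 155.0, 133.0, 0.0 cfs.
ΣQ_DR = 1924 cfs.
With Δt = 2 h = 7200 s, V = ΣQ_DR · Δt = 1924 × 7200 = 1.39 × 10^7 ft³.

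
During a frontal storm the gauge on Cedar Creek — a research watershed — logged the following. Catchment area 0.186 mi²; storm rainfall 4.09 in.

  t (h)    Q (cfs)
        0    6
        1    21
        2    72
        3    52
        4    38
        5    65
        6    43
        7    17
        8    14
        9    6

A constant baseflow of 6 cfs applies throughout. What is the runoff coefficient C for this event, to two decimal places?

C ≈ 0.56

ΣQ_DR = 274.0 cfs; V = ΣQ_DR·Δt = 9.864 × 10^5 ft³.
Runoff depth d = V / A = 2.283 in.
C = d / P = 2.283 / 4.09 = 0.56.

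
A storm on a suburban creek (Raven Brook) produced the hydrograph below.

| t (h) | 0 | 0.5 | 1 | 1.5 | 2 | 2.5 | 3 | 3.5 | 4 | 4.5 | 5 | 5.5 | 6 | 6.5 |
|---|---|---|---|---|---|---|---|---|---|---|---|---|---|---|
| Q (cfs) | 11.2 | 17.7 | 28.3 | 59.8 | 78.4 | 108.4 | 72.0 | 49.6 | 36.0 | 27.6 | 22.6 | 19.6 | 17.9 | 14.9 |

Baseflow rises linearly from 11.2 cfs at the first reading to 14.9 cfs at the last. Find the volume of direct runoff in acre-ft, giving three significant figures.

V ≈ 15.8 acre-ft

Direct-runoff ordinates (Q − Q_b): 0.00, 6.22, 16.53, 47.75, 66.06, 95.78, 59.09, 36.41, 22.52, 13.84, 8.55, 5.27, 3.28, 0.00 cfs.
ΣQ_DR = 381.3 cfs.
With Δt = 0.5 h = 1800 s, V = ΣQ_DR · Δt = 381.3 × 1800 = 6.86 × 10^5 ft³ = 15.8 acre-ft.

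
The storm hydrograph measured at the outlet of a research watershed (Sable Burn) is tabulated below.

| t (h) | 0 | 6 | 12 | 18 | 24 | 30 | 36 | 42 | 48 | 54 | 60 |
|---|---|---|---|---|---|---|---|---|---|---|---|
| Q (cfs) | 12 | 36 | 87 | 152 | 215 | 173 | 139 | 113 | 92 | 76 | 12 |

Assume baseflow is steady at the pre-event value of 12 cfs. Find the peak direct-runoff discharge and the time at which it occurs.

Subtracting baseflow gives direct-runoff ordinates: 0.0, 24.0, 75.0, 140.0, 203.0, 161.0, 127.0, 101.0, 80.0, 64.0, 0.0 cfs.
The maximum is 203.0 cfs, occurring at the reading for t = 24 h.

Q_p = 203.0 cfs at t = 24 h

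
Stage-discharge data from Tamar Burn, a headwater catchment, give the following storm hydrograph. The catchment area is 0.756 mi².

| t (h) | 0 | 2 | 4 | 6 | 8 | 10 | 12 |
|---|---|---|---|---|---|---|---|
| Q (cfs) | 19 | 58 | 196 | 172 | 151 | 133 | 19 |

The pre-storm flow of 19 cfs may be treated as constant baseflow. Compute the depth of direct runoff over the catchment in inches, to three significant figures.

Direct runoff: 0.0, 39.0, 177.0, 153.0, 132.0, 114.0, 0.0 cfs; ΣQ_DR = 615.0 cfs.
V = ΣQ_DR · Δt = 615.0 × 7200 s = 4.428 × 10^6 ft³.
Over A = 0.756 mi², depth = V / A = 2.52 in.

d ≈ 2.52 in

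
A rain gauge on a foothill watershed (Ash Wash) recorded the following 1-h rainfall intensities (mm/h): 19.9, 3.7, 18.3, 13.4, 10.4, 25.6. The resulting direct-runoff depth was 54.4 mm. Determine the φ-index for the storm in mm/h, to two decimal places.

Only the 5 blocks with intensity above φ contribute runoff: 19.9, 18.3, 13.4, 10.4, 25.6 mm/h.
Σ(I−φ)·Δt = d  ⇒  (19.9+18.3+13.4+10.4+25.6 − 5φ)·1 = 54.4
φ = (87.60 − 54.4/1) / 5 = 6.64 mm/h.

φ ≈ 6.64 mm/h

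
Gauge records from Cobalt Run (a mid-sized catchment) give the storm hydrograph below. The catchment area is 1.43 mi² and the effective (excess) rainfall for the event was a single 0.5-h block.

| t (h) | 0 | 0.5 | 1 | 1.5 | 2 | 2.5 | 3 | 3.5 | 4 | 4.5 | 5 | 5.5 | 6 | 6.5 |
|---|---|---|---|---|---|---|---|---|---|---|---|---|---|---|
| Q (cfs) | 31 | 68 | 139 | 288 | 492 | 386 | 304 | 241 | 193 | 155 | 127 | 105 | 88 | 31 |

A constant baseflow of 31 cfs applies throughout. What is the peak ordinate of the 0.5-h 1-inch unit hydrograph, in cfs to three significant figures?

Direct runoff: 0.0, 37.0, 108.0, 257.0, 461.0, 355.0, 273.0, 210.0, 162.0, 124.0, 96.0, 74.0, 57.0, 0.0 cfs; ΣQ_DR = 2214 cfs, peak = 461.0 cfs.
Runoff depth d = ΣQ_DR·Δt / A = 2214 × 1800 / (1.43 mi²) = 1.200 in.
The 1-inch UH is the DRH scaled by (1 in)/d, so U_p = 461.0 × 1/1.200 = 384 cfs.

U_p ≈ 384 cfs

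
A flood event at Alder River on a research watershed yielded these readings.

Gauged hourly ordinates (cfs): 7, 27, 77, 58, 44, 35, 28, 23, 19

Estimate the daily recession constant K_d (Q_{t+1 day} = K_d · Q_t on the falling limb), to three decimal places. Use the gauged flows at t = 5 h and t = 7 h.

K_d ≈ 0.006

Between t = 5 h and t = 7 h the flow falls from 35 to 23 cfs over 2×1 h = 2 h.
Per-interval ratio K = (23/35)^(1/2) = 0.8106; K_d = K^(24/1) = 0.006.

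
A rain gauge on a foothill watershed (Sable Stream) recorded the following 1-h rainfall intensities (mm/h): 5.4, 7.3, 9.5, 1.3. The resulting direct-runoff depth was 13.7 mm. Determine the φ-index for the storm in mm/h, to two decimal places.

Only the 3 blocks with intensity above φ contribute runoff: 5.4, 7.3, 9.5 mm/h.
Σ(I−φ)·Δt = d  ⇒  (5.4+7.3+9.5 − 3φ)·1 = 13.7
φ = (22.20 − 13.7/1) / 3 = 2.83 mm/h.

φ ≈ 2.83 mm/h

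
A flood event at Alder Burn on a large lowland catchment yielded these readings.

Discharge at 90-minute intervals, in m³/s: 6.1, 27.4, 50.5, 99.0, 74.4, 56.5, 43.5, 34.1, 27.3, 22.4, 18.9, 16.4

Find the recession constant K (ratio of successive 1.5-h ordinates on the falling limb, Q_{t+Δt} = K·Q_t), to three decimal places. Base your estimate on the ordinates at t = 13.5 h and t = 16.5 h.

Using the recession-limb readings at t = 13.5 h and t = 16.5 h: Q falls from 22.4 to 16.4 m³/s over 2 intervals.
K = (Q₂/Q₁)^(1/2) = (16.4/22.4)^(1/2) = 0.856.

K ≈ 0.856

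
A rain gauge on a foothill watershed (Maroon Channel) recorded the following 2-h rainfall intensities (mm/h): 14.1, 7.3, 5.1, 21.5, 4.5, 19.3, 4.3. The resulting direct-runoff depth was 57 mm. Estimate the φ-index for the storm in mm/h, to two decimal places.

Only the 3 blocks with intensity above φ contribute runoff: 14.1, 21.5, 19.3 mm/h.
Σ(I−φ)·Δt = d  ⇒  (14.1+21.5+19.3 − 3φ)·2 = 57
φ = (54.90 − 57/2) / 3 = 8.80 mm/h.

φ ≈ 8.80 mm/h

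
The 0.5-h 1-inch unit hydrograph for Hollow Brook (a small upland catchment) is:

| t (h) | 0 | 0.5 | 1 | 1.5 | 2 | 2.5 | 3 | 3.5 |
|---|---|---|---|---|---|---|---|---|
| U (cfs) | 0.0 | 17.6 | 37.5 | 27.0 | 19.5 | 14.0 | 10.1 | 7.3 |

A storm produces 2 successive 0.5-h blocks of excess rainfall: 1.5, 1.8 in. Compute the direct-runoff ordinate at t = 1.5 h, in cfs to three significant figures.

Q ≈ 108 cfs

By discrete convolution, Q_j = Σ (P_i / 1 in) · U_{j−i}.
At t = 1.5 h (j=3): Q = (1.5/1)·27.0 + (1.8/1)·37.5 = 108 cfs.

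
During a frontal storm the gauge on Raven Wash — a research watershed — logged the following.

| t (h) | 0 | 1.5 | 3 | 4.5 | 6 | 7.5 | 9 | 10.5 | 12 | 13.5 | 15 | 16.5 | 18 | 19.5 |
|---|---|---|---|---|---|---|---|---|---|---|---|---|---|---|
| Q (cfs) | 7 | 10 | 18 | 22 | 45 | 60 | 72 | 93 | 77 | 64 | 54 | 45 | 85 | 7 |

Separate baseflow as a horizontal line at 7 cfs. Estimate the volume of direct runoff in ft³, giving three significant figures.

V ≈ 3.03 × 10^6 ft³

Direct-runoff ordinates (Q − Q_b): 0.0, 3.0, 11.0, 15.0, 38.0, 53.0, 65.0, 86.0, 70.0, 57.0, 47.0, 38.0, 78.0, 0.0 cfs.
ΣQ_DR = 561.0 cfs.
With Δt = 1.5 h = 5400 s, V = ΣQ_DR · Δt = 561.0 × 5400 = 3.03 × 10^6 ft³.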